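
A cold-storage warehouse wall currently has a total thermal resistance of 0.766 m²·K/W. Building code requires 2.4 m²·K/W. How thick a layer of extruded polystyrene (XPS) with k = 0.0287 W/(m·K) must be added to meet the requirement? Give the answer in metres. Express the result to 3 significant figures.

ΔR = 2.4 − 0.766 = 1.634 m²·K/W
L = ΔR × k = 1.634 × 0.0287 = 0.0469 m

0.0469 m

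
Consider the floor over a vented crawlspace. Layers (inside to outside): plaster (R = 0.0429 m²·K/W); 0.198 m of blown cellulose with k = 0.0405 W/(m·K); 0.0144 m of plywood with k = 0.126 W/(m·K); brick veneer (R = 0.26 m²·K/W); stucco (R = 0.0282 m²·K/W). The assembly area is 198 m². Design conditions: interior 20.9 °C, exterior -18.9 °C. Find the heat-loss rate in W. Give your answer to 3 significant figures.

0.198/0.0405 = 4.889
0.0144/0.126 = 0.1143
R_total = 0.0429 + 4.889 + 0.1143 + 0.26 + 0.0282 = 5.334 m²·K/W
Q = A·ΔT/R = 198 × (20.9 − (-18.9)) / 5.334 = 1477 W

1480 W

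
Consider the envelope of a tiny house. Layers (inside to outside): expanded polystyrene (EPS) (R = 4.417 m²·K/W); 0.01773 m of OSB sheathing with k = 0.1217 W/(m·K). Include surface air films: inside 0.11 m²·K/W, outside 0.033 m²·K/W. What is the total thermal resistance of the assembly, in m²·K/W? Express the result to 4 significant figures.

0.01773/0.1217 = 0.14569
R_total = 0.11 + 4.417 + 0.14569 + 0.033 = 4.7057 m²·K/W

4.706 m²·K/W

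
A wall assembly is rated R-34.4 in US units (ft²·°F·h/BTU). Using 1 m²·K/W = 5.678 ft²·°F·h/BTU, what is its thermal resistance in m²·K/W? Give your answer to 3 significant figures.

6.06 m²·K/W

R_SI = 34.4/5.678 = 6.058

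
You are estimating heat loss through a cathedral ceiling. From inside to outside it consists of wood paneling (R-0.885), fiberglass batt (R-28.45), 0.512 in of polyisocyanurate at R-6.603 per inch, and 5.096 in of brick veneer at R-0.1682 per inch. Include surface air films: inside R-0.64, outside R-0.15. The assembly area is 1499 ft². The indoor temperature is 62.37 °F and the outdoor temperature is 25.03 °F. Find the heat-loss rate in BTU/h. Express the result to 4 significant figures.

1629 BTU/h

0.512 × 6.603 = 3.3807
5.096 × 0.1682 = 0.85715
R_total = 0.64 + 0.885 + 28.45 + 3.3807 + 0.85715 + 0.15 = 34.363 ft²·°F·h/BTU
Q = A·ΔT/R = 1499 × (62.37 − 25.03) / 34.363 = 1628.9 BTU/h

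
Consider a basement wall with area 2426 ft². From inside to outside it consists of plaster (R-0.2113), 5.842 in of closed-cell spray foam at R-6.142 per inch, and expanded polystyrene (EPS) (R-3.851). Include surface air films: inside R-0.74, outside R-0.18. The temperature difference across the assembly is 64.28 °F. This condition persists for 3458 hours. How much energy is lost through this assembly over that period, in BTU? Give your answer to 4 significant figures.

5.842 × 6.142 = 35.882
R_total = 0.74 + 0.2113 + 35.882 + 3.851 + 0.18 = 40.864 ft²·°F·h/BTU
Q = 2426 × 64.28 / 40.864 = 3816.2 BTU/h
E = 3816.2 × 3458 = 13196000 BTU

13200000 BTU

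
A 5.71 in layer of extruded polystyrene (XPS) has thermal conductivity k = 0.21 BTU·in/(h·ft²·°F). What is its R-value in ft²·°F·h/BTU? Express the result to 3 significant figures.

R = L/k = 5.71/0.21 = 27.19 ft²·°F·h/BTU

27.2 ft²·°F·h/BTU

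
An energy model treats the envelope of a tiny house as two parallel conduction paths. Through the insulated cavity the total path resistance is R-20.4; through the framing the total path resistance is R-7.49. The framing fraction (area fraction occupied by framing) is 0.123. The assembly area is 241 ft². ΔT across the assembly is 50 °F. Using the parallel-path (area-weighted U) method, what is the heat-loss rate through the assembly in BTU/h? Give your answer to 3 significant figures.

716 BTU/h

U_eff = 0.877/20.4 + 0.123/7.49 = 0.04299 + 0.01642 = 0.05941
R_eff = 1/U_eff = 16.83 ft²·°F·h/BTU
Q = 241 × 50 / 16.83 = 715.9 BTU/h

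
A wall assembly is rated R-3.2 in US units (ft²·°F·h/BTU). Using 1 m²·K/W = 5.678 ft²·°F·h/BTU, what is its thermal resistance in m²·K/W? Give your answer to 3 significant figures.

0.564 m²·K/W

R_SI = 3.2/5.678 = 0.5636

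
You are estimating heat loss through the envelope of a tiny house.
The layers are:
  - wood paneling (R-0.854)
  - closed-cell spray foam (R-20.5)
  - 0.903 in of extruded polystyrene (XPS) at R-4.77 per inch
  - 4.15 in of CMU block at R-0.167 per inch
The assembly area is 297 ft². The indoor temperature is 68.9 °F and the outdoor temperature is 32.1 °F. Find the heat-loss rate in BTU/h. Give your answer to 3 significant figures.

415 BTU/h

0.903 × 4.77 = 4.307
4.15 × 0.167 = 0.6931
R_total = 0.854 + 20.5 + 4.307 + 0.6931 = 26.35 ft²·°F·h/BTU
Q = A·ΔT/R = 297 × (68.9 − 32.1) / 26.35 = 414.7 BTU/h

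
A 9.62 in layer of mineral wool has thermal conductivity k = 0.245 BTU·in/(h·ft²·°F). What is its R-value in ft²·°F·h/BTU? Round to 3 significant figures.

39.3 ft²·°F·h/BTU

R = L/k = 9.62/0.245 = 39.27 ft²·°F·h/BTU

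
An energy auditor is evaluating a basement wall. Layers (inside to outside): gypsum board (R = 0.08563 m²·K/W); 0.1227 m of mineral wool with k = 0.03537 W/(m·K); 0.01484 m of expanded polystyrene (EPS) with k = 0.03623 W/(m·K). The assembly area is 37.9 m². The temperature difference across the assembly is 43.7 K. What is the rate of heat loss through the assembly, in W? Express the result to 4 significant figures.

0.1227/0.03537 = 3.469
0.01484/0.03623 = 0.40961
R_total = 0.08563 + 3.469 + 0.40961 = 3.9643 m²·K/W
Q = A·ΔT/R = 37.9 × 43.7 / 3.9643 = 417.79 W

417.8 W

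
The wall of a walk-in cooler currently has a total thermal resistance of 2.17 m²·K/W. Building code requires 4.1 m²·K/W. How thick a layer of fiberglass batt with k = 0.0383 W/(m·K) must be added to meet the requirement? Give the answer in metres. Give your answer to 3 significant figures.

0.0739 m

ΔR = 4.1 − 2.17 = 1.93 m²·K/W
L = ΔR × k = 1.93 × 0.0383 = 0.07392 m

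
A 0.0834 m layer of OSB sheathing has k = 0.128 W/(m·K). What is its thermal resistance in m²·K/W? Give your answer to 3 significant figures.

0.652 m²·K/W

R = L/k = 0.0834/0.128 = 0.6516 m²·K/W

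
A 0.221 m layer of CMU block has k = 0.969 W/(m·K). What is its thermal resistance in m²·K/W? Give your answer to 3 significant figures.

0.228 m²·K/W

R = L/k = 0.221/0.969 = 0.2281 m²·K/W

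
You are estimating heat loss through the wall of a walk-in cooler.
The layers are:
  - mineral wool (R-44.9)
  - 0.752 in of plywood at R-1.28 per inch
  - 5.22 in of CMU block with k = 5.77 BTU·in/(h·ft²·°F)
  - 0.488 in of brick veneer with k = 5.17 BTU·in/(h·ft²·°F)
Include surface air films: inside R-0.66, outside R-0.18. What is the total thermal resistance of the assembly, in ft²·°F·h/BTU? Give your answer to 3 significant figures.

47.7 ft²·°F·h/BTU

0.752 × 1.28 = 0.9626
5.22/5.77 = 0.9047
0.488/5.17 = 0.09439
R_total = 0.66 + 44.9 + 0.9626 + 0.9047 + 0.09439 + 0.18 = 47.7 ft²·°F·h/BTU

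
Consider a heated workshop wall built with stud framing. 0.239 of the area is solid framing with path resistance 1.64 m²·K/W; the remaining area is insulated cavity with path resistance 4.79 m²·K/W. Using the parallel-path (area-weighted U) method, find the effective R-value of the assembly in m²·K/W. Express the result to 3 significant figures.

3.28 m²·K/W

U_eff = 0.761/4.79 + 0.239/1.64 = 0.1589 + 0.1457 = 0.3046
R_eff = 1/U_eff = 3.283 m²·K/W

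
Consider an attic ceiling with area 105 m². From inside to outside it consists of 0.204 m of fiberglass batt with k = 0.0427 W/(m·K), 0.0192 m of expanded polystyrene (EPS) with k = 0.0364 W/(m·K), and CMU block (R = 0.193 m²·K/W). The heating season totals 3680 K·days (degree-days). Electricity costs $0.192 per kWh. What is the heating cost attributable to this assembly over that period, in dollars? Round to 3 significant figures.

0.204/0.0427 = 4.778
0.0192/0.0364 = 0.5275
R_total = 4.778 + 0.5275 + 0.193 = 5.498 m²·K/W
E = A × HDD × 24 / R / 1000 = 105 × 3680 × 24 / 5.498 / 1000 = 1687 kWh
Cost = 1687 × 0.192 = $323.9

324 dollars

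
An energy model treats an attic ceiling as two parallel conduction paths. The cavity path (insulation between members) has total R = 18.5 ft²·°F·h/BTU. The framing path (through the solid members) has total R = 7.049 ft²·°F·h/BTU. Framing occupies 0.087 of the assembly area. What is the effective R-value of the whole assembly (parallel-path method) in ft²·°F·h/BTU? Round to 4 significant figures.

U_eff = 0.913/18.5 + 0.087/7.049 = 0.049351 + 0.012342 = 0.061694
R_eff = 1/U_eff = 16.209 ft²·°F·h/BTU

16.21 ft²·°F·h/BTU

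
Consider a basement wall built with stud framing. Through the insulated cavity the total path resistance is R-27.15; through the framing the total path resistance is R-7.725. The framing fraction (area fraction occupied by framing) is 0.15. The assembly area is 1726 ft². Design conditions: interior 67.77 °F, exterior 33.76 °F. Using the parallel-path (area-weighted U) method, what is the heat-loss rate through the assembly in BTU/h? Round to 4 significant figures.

U_eff = 0.85/27.15 + 0.15/7.725 = 0.031308 + 0.019417 = 0.050725
R_eff = 1/U_eff = 19.714 ft²·°F·h/BTU
Q = 1726 × (67.77 − 33.76) / 19.714 = 2977.6 BTU/h

2978 BTU/h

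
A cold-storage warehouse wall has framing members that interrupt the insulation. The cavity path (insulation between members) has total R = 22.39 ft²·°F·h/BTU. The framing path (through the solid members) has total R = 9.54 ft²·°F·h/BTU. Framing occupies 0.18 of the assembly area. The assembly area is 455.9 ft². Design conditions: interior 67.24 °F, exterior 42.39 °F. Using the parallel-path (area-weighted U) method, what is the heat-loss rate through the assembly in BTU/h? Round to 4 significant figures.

U_eff = 0.82/22.39 + 0.18/9.54 = 0.036623 + 0.018868 = 0.055491
R_eff = 1/U_eff = 18.021 ft²·°F·h/BTU
Q = 455.9 × (67.24 − 42.39) / 18.021 = 628.67 BTU/h

628.7 BTU/h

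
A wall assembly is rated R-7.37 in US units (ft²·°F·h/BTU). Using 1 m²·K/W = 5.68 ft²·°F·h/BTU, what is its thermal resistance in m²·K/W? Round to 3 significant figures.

R_SI = 7.37/5.68 = 1.298

1.30 m²·K/W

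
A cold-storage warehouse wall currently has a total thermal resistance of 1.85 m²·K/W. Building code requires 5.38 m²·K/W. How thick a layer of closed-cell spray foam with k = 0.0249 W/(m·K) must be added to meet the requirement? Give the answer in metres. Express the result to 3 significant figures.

ΔR = 5.38 − 1.85 = 3.53 m²·K/W
L = ΔR × k = 3.53 × 0.0249 = 0.0879 m

0.0879 m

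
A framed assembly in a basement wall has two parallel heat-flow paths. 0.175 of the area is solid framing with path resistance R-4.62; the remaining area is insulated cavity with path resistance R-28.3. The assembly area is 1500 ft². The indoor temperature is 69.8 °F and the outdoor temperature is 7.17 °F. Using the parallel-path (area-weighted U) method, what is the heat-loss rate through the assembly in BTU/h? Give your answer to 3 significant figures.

U_eff = 0.825/28.3 + 0.175/4.62 = 0.02915 + 0.03788 = 0.06703
R_eff = 1/U_eff = 14.92 ft²·°F·h/BTU
Q = 1500 × (69.8 − 7.17) / 14.92 = 6297 BTU/h

6300 BTU/h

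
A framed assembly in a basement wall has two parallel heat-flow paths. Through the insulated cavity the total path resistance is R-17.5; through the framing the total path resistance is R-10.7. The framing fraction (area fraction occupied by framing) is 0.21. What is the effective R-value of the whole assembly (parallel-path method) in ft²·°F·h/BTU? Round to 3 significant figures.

15.4 ft²·°F·h/BTU

U_eff = 0.79/17.5 + 0.21/10.7 = 0.04514 + 0.01963 = 0.06477
R_eff = 1/U_eff = 15.44 ft²·°F·h/BTU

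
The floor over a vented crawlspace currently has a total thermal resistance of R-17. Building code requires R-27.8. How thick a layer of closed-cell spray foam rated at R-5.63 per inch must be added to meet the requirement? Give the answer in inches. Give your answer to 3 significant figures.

ΔR = 27.8 − 17 = 10.8 ft²·°F·h/BTU
L = ΔR / (R/in) = 10.8/5.63 = 1.918 in

1.92 in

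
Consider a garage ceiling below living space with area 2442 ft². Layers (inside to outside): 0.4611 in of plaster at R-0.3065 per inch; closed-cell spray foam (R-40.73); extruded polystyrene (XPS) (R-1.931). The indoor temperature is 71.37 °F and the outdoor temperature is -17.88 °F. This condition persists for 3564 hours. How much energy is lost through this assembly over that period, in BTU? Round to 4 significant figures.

0.4611 × 0.3065 = 0.14133
R_total = 0.14133 + 40.73 + 1.931 = 42.802 ft²·°F·h/BTU
Q = 2442 × (71.37 − (-17.88)) / 42.802 = 5092 BTU/h
E = 5092 × 3564 = 18148000 BTU

18150000 BTU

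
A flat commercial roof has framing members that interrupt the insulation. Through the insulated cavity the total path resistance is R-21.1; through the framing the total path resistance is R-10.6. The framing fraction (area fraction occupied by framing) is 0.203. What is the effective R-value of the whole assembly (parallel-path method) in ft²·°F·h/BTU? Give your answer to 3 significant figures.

U_eff = 0.797/21.1 + 0.203/10.6 = 0.03777 + 0.01915 = 0.05692
R_eff = 1/U_eff = 17.57 ft²·°F·h/BTU

17.6 ft²·°F·h/BTU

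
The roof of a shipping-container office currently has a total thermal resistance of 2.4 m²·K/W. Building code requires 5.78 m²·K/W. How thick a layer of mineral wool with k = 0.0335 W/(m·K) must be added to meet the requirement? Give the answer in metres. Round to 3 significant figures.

0.113 m

ΔR = 5.78 − 2.4 = 3.38 m²·K/W
L = ΔR × k = 3.38 × 0.0335 = 0.1132 m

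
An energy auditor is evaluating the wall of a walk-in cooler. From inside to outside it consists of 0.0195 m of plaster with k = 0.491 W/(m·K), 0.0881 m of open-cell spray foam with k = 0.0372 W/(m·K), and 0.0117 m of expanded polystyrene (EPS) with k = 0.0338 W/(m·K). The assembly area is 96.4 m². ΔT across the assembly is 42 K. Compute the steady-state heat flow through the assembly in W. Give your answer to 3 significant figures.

0.0195/0.491 = 0.03971
0.0881/0.0372 = 2.368
0.0117/0.0338 = 0.3462
R_total = 0.03971 + 2.368 + 0.3462 = 2.754 m²·K/W
Q = A·ΔT/R = 96.4 × 42 / 2.754 = 1470 W

1470 W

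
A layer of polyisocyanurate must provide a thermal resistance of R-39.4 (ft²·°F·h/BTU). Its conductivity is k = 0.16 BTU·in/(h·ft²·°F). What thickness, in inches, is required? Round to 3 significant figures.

6.30 in

L = R × k = 39.4 × 0.16 = 6.304 in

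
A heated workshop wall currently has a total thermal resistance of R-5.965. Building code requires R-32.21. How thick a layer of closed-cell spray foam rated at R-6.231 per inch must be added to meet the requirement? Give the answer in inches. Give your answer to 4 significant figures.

4.212 in

ΔR = 32.21 − 5.965 = 26.245 ft²·°F·h/BTU
L = ΔR / (R/in) = 26.245/6.231 = 4.212 in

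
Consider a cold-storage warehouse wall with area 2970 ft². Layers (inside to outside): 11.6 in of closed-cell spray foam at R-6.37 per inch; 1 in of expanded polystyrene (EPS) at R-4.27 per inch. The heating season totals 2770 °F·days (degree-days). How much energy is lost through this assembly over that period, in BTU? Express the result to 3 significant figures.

11.6 × 6.37 = 73.89
1 × 4.27 = 4.27
R_total = 73.89 + 4.27 = 78.16 ft²·°F·h/BTU
E = A × HDD × 24 / R = 2970 × 2770 × 24 / 78.16 = 2526000 BTU

2530000 BTU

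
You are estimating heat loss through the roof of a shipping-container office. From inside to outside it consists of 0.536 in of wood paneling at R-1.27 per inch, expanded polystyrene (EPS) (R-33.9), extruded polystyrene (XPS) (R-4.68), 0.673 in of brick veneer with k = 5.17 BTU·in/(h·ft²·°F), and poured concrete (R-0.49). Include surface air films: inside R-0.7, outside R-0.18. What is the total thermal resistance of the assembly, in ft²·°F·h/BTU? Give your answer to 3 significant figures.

40.8 ft²·°F·h/BTU

0.536 × 1.27 = 0.6807
0.673/5.17 = 0.1302
R_total = 0.7 + 0.6807 + 33.9 + 4.68 + 0.1302 + 0.49 + 0.18 = 40.76 ft²·°F·h/BTU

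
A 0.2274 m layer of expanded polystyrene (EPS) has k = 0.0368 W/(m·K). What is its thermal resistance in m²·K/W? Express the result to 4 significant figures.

6.179 m²·K/W

R = L/k = 0.2274/0.0368 = 6.1793 m²·K/W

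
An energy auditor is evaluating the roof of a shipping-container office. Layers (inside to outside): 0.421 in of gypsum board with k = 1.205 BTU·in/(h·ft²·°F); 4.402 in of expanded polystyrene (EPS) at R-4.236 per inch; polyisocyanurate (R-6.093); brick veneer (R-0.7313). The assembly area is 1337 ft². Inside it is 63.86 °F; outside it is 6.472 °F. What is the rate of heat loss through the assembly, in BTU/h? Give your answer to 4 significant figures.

0.421/1.205 = 0.34938
4.402 × 4.236 = 18.647
R_total = 0.34938 + 18.647 + 6.093 + 0.7313 = 25.821 ft²·°F·h/BTU
Q = A·ΔT/R = 1337 × (63.86 − 6.472) / 25.821 = 2971.6 BTU/h

2972 BTU/h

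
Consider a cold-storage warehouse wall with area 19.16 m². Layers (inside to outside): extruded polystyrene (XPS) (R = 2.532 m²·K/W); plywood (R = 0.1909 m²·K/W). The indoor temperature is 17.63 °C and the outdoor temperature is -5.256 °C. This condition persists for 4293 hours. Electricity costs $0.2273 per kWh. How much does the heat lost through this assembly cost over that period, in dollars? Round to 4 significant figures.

R_total = 2.532 + 0.1909 = 2.7229 m²·K/W
Q = 19.16 × (17.63 − (-5.256)) / 2.7229 = 161.04 W
E = 161.04 W × 4293 h / 1000 = 691.34 kWh
Cost = 691.34 × 0.2273 = $157.14

157.1 dollars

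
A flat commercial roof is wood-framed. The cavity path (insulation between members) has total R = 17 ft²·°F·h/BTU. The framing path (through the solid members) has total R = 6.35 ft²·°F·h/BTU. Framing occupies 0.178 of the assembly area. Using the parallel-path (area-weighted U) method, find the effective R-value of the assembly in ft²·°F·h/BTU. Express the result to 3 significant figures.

U_eff = 0.822/17 + 0.178/6.35 = 0.04835 + 0.02803 = 0.07638
R_eff = 1/U_eff = 13.09 ft²·°F·h/BTU

13.1 ft²·°F·h/BTU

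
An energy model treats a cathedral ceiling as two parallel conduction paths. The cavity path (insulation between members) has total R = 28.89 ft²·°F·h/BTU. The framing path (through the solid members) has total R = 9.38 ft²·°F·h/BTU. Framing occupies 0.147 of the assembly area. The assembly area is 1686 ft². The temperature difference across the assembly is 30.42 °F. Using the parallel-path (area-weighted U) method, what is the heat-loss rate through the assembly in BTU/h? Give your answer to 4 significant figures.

2318 BTU/h

U_eff = 0.853/28.89 + 0.147/9.38 = 0.029526 + 0.015672 = 0.045197
R_eff = 1/U_eff = 22.125 ft²·°F·h/BTU
Q = 1686 × 30.42 / 22.125 = 2318.1 BTU/h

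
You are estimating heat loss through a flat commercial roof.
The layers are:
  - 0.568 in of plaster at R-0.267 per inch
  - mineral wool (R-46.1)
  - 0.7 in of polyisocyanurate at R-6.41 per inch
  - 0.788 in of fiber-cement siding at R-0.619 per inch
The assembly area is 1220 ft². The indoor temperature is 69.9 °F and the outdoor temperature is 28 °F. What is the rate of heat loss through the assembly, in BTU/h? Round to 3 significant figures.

0.568 × 0.267 = 0.1517
0.7 × 6.41 = 4.487
0.788 × 0.619 = 0.4878
R_total = 0.1517 + 46.1 + 4.487 + 0.4878 = 51.23 ft²·°F·h/BTU
Q = A·ΔT/R = 1220 × (69.9 − 28) / 51.23 = 997.9 BTU/h

998 BTU/h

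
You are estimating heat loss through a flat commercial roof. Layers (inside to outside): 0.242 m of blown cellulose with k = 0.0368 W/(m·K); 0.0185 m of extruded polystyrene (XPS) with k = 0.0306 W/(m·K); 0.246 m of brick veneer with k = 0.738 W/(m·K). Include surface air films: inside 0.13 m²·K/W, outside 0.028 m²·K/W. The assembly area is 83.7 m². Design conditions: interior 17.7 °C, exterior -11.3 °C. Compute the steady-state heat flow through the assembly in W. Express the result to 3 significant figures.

0.242/0.0368 = 6.576
0.0185/0.0306 = 0.6046
0.246/0.738 = 0.3333
R_total = 0.13 + 6.576 + 0.6046 + 0.3333 + 0.028 = 7.672 m²·K/W
Q = A·ΔT/R = 83.7 × (17.7 − (-11.3)) / 7.672 = 316.4 W

316 W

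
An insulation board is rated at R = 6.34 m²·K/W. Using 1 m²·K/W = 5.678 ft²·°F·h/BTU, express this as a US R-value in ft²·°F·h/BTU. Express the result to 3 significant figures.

36.0 ft²·°F·h/BTU

R_US = 6.34 × 5.678 = 36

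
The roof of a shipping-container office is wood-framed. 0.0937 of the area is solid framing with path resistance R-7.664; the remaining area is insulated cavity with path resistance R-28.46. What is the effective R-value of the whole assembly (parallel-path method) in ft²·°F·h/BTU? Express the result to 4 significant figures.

U_eff = 0.9063/28.46 + 0.0937/7.664 = 0.031845 + 0.012226 = 0.044071
R_eff = 1/U_eff = 22.691 ft²·°F·h/BTU

22.69 ft²·°F·h/BTU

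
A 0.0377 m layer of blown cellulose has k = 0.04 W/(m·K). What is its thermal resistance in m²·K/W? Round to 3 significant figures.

R = L/k = 0.0377/0.04 = 0.9425 m²·K/W

0.942 m²·K/W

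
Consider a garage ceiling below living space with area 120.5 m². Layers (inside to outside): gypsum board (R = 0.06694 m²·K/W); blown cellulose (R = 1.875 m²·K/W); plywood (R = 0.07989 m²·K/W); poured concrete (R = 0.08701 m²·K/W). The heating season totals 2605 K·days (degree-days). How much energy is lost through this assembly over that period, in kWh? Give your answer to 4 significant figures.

3572 kWh

R_total = 0.06694 + 1.875 + 0.07989 + 0.08701 = 2.1088 m²·K/W
E = A × HDD × 24 / R / 1000 = 120.5 × 2605 × 24 / 2.1088 / 1000 = 3572.4 kWh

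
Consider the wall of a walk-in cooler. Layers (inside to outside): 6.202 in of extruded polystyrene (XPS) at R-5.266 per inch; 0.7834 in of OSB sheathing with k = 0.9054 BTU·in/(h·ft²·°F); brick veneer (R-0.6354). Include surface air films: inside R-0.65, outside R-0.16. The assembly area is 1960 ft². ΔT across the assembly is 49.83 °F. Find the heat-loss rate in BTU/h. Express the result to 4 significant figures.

2793 BTU/h

6.202 × 5.266 = 32.66
0.7834/0.9054 = 0.86525
R_total = 0.65 + 32.66 + 0.86525 + 0.6354 + 0.16 = 34.97 ft²·°F·h/BTU
Q = A·ΔT/R = 1960 × 49.83 / 34.97 = 2792.8 BTU/h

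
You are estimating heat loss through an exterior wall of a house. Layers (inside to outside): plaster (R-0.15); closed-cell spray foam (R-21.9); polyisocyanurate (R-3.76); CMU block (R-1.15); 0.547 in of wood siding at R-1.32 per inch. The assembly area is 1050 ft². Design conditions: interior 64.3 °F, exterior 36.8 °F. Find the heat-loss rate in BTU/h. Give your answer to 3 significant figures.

1040 BTU/h

0.547 × 1.32 = 0.722
R_total = 0.15 + 21.9 + 3.76 + 1.15 + 0.722 = 27.68 ft²·°F·h/BTU
Q = A·ΔT/R = 1050 × (64.3 − 36.8) / 27.68 = 1043 BTU/h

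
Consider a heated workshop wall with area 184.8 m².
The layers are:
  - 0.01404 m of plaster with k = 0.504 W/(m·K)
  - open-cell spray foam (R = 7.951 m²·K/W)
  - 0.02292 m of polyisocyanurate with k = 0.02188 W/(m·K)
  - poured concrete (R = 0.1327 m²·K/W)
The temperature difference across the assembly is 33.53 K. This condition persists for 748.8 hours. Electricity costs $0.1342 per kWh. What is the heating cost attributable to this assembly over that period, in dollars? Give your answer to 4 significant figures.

0.01404/0.504 = 0.027857
0.02292/0.02188 = 1.0475
R_total = 0.027857 + 7.951 + 1.0475 + 0.1327 = 9.1591 m²·K/W
Q = 184.8 × 33.53 / 9.1591 = 676.52 W
E = 676.52 W × 748.8 h / 1000 = 506.58 kWh
Cost = 506.58 × 0.1342 = $67.983

67.98 dollars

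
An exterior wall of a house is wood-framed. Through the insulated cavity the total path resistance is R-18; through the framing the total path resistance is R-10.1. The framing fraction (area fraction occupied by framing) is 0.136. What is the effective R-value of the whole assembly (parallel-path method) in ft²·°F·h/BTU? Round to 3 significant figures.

U_eff = 0.864/18 + 0.136/10.1 = 0.048 + 0.01347 = 0.06147
R_eff = 1/U_eff = 16.27 ft²·°F·h/BTU

16.3 ft²·°F·h/BTU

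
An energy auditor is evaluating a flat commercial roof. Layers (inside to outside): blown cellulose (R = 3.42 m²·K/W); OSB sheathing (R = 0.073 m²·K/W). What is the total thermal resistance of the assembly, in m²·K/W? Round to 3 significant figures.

R_total = 3.42 + 0.073 = 3.493 m²·K/W

3.49 m²·K/W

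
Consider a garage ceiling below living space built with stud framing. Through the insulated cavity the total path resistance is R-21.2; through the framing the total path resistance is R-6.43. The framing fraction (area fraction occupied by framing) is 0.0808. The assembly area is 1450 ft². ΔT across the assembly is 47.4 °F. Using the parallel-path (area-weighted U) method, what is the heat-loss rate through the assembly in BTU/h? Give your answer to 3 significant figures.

3840 BTU/h

U_eff = 0.9192/21.2 + 0.0808/6.43 = 0.04336 + 0.01257 = 0.05592
R_eff = 1/U_eff = 17.88 ft²·°F·h/BTU
Q = 1450 × 47.4 / 17.88 = 3844 BTU/h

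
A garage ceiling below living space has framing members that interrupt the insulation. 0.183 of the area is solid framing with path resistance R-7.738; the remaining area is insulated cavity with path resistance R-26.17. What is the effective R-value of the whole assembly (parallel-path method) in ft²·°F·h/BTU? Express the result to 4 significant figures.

18.23 ft²·°F·h/BTU

U_eff = 0.817/26.17 + 0.183/7.738 = 0.031219 + 0.02365 = 0.054868
R_eff = 1/U_eff = 18.225 ft²·°F·h/BTU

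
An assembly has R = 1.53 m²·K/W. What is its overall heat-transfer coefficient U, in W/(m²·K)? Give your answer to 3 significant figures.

U = 1/R = 1/1.53 = 0.6536

0.654 W/(m²·K)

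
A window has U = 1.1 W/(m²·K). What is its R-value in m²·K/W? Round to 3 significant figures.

0.909 m²·K/W

R = 1/U = 1/1.1 = 0.9091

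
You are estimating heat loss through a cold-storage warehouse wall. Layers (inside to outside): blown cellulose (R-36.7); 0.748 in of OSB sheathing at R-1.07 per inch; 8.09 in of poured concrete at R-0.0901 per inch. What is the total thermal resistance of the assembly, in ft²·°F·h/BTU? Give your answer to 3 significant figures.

0.748 × 1.07 = 0.8004
8.09 × 0.0901 = 0.7289
R_total = 36.7 + 0.8004 + 0.7289 = 38.23 ft²·°F·h/BTU

38.2 ft²·°F·h/BTU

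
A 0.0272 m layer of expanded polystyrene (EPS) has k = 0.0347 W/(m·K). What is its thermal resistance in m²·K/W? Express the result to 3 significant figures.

0.784 m²·K/W

R = L/k = 0.0272/0.0347 = 0.7839 m²·K/W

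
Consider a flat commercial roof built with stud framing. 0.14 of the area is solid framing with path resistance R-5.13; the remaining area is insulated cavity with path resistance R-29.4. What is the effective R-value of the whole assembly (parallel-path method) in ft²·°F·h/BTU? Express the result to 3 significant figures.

17.7 ft²·°F·h/BTU

U_eff = 0.86/29.4 + 0.14/5.13 = 0.02925 + 0.02729 = 0.05654
R_eff = 1/U_eff = 17.69 ft²·°F·h/BTU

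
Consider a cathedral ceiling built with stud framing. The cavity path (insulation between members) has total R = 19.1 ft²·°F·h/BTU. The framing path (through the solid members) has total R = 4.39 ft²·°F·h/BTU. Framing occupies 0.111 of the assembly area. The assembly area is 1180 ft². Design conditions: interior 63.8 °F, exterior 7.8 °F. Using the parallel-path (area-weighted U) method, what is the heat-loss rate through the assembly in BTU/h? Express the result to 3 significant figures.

U_eff = 0.889/19.1 + 0.111/4.39 = 0.04654 + 0.02528 = 0.07183
R_eff = 1/U_eff = 13.92 ft²·°F·h/BTU
Q = 1180 × (63.8 − 7.8) / 13.92 = 4746 BTU/h

4750 BTU/h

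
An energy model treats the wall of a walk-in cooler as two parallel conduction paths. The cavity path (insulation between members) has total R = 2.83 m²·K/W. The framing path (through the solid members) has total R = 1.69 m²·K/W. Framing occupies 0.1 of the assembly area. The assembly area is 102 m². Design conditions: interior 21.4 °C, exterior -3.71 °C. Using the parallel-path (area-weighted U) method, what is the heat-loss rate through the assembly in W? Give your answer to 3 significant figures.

U_eff = 0.9/2.83 + 0.1/1.69 = 0.318 + 0.05917 = 0.3772
R_eff = 1/U_eff = 2.651 m²·K/W
Q = 102 × (21.4 − (-3.71)) / 2.651 = 966.1 W

966 W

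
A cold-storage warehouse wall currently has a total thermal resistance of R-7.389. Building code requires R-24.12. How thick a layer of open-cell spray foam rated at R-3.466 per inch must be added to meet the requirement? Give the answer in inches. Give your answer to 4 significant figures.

4.827 in

ΔR = 24.12 − 7.389 = 16.731 ft²·°F·h/BTU
L = ΔR / (R/in) = 16.731/3.466 = 4.8272 in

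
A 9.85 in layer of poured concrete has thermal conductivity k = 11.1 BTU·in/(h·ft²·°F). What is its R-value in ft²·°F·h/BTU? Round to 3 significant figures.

0.887 ft²·°F·h/BTU

R = L/k = 9.85/11.1 = 0.8874 ft²·°F·h/BTU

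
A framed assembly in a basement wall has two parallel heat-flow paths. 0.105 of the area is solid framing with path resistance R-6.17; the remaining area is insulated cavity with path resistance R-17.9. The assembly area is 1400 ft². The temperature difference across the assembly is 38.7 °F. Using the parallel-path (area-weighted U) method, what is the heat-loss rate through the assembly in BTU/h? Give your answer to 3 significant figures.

3630 BTU/h

U_eff = 0.895/17.9 + 0.105/6.17 = 0.05 + 0.01702 = 0.06702
R_eff = 1/U_eff = 14.92 ft²·°F·h/BTU
Q = 1400 × 38.7 / 14.92 = 3631 BTU/h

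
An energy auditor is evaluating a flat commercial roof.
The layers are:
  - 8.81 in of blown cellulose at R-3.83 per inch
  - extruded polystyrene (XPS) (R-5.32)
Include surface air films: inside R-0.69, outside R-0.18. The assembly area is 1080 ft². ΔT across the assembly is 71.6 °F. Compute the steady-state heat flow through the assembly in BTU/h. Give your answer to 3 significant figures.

8.81 × 3.83 = 33.74
R_total = 0.69 + 33.74 + 5.32 + 0.18 = 39.93 ft²·°F·h/BTU
Q = A·ΔT/R = 1080 × 71.6 / 39.93 = 1936 BTU/h

1940 BTU/h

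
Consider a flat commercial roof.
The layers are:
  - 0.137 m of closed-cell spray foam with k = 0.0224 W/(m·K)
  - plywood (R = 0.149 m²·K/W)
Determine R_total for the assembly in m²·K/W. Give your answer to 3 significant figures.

6.27 m²·K/W

0.137/0.0224 = 6.116
R_total = 6.116 + 0.149 = 6.265 m²·K/W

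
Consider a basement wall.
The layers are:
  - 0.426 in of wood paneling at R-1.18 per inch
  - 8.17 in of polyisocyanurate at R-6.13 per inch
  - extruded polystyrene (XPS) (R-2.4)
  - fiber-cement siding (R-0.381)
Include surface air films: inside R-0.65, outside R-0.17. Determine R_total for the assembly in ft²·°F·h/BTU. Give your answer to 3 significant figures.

54.2 ft²·°F·h/BTU

0.426 × 1.18 = 0.5027
8.17 × 6.13 = 50.08
R_total = 0.65 + 0.5027 + 50.08 + 2.4 + 0.381 + 0.17 = 54.19 ft²·°F·h/BTU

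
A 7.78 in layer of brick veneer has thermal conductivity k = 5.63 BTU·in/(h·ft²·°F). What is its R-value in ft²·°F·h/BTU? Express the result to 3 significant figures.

R = L/k = 7.78/5.63 = 1.382 ft²·°F·h/BTU

1.38 ft²·°F·h/BTU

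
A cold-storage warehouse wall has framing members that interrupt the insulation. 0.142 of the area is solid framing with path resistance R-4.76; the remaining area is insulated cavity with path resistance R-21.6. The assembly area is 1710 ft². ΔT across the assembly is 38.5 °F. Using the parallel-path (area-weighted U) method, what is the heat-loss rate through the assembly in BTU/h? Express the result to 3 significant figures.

U_eff = 0.858/21.6 + 0.142/4.76 = 0.03972 + 0.02983 = 0.06955
R_eff = 1/U_eff = 14.38 ft²·°F·h/BTU
Q = 1710 × 38.5 / 14.38 = 4579 BTU/h

4580 BTU/h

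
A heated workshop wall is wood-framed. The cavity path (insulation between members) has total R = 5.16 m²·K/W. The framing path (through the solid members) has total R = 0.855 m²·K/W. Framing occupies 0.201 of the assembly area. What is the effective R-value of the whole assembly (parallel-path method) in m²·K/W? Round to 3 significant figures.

U_eff = 0.799/5.16 + 0.201/0.855 = 0.1548 + 0.2351 = 0.3899
R_eff = 1/U_eff = 2.565 m²·K/W

2.56 m²·K/W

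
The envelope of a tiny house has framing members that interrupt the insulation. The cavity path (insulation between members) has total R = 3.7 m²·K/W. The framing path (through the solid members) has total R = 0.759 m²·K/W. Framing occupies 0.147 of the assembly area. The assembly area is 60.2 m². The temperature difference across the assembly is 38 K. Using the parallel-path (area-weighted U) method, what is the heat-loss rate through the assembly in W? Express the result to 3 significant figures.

970 W

U_eff = 0.853/3.7 + 0.147/0.759 = 0.2305 + 0.1937 = 0.4242
R_eff = 1/U_eff = 2.357 m²·K/W
Q = 60.2 × 38 / 2.357 = 970.4 W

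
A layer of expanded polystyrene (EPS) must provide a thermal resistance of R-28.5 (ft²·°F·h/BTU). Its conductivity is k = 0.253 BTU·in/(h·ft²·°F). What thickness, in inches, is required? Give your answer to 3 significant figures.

7.21 in

L = R × k = 28.5 × 0.253 = 7.21 in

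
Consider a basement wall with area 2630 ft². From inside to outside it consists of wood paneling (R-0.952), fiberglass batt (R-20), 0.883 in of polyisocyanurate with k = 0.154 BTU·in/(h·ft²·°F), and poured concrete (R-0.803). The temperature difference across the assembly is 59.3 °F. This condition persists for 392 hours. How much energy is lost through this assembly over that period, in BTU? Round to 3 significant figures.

0.883/0.154 = 5.734
R_total = 0.952 + 20 + 5.734 + 0.803 = 27.49 ft²·°F·h/BTU
Q = 2630 × 59.3 / 27.49 = 5674 BTU/h
E = 5674 × 392 = 2224000 BTU

2220000 BTU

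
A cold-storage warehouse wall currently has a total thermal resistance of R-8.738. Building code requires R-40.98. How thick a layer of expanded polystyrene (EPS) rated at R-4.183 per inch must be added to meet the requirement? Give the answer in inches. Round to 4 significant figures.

7.708 in

ΔR = 40.98 − 8.738 = 32.242 ft²·°F·h/BTU
L = ΔR / (R/in) = 32.242/4.183 = 7.7079 in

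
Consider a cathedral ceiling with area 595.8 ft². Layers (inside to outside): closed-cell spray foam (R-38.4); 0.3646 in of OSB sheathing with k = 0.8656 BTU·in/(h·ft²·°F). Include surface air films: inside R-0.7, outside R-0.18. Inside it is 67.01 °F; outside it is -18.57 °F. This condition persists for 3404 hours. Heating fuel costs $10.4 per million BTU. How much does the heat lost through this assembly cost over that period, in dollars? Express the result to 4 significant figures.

45.47 dollars

0.3646/0.8656 = 0.42121
R_total = 0.7 + 38.4 + 0.42121 + 0.18 = 39.701 ft²·°F·h/BTU
Q = 595.8 × (67.01 − (-18.57)) / 39.701 = 1284.3 BTU/h
E = 1284.3 × 3404 = 4371800 BTU
Cost = 4371800/10⁶ × 10.4 = $45.467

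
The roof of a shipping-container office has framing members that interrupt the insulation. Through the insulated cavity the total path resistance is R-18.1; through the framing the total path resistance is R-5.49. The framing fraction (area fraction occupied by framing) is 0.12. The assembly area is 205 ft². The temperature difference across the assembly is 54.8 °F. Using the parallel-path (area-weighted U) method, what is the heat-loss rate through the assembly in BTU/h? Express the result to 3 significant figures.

792 BTU/h

U_eff = 0.88/18.1 + 0.12/5.49 = 0.04862 + 0.02186 = 0.07048
R_eff = 1/U_eff = 14.19 ft²·°F·h/BTU
Q = 205 × 54.8 / 14.19 = 791.7 BTU/h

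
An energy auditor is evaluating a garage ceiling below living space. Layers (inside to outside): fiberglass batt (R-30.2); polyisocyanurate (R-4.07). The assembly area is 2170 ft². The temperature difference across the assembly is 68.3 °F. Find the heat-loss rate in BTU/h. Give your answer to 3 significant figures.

R_total = 30.2 + 4.07 = 34.27 ft²·°F·h/BTU
Q = A·ΔT/R = 2170 × 68.3 / 34.27 = 4325 BTU/h

4320 BTU/h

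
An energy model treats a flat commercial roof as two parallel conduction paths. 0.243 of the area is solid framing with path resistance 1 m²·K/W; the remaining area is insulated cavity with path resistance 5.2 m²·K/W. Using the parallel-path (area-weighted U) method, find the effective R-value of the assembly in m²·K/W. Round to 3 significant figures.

U_eff = 0.757/5.2 + 0.243/1 = 0.1456 + 0.243 = 0.3886
R_eff = 1/U_eff = 2.573 m²·K/W

2.57 m²·K/W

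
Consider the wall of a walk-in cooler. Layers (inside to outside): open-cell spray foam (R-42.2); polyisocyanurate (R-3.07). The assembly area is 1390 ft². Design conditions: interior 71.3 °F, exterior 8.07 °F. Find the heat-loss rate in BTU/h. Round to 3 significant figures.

1940 BTU/h

R_total = 42.2 + 3.07 = 45.27 ft²·°F·h/BTU
Q = A·ΔT/R = 1390 × (71.3 − 8.07) / 45.27 = 1941 BTU/h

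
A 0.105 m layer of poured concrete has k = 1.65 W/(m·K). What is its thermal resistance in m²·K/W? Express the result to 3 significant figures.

0.0636 m²·K/W

R = L/k = 0.105/1.65 = 0.06364 m²·K/W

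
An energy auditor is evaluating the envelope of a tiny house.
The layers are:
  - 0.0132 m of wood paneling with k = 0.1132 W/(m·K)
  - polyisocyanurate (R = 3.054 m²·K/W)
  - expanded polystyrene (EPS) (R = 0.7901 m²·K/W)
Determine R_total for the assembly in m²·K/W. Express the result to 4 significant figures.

3.961 m²·K/W

0.0132/0.1132 = 0.11661
R_total = 0.11661 + 3.054 + 0.7901 = 3.9607 m²·K/W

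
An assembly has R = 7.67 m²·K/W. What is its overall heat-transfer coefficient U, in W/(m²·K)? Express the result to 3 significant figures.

U = 1/R = 1/7.67 = 0.1304

0.130 W/(m²·K)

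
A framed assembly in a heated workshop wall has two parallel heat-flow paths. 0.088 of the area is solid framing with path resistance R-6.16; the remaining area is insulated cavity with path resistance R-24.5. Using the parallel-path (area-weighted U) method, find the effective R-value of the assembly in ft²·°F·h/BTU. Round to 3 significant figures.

U_eff = 0.912/24.5 + 0.088/6.16 = 0.03722 + 0.01429 = 0.05151
R_eff = 1/U_eff = 19.41 ft²·°F·h/BTU

19.4 ft²·°F·h/BTU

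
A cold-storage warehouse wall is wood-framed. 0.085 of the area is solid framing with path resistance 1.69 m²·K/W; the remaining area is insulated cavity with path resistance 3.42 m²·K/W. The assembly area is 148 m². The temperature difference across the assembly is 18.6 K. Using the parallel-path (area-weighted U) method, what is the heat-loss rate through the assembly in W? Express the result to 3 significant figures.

875 W

U_eff = 0.915/3.42 + 0.085/1.69 = 0.2675 + 0.0503 = 0.3178
R_eff = 1/U_eff = 3.146 m²·K/W
Q = 148 × 18.6 / 3.146 = 874.9 W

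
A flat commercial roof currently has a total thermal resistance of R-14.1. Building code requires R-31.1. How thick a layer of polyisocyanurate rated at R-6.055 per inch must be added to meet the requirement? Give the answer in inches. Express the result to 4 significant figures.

2.808 in

ΔR = 31.1 − 14.1 = 17 ft²·°F·h/BTU
L = ΔR / (R/in) = 17/6.055 = 2.8076 in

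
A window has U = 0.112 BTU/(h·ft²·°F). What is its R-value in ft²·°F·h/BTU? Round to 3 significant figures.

R = 1/U = 1/0.112 = 8.929

8.93 ft²·°F·h/BTU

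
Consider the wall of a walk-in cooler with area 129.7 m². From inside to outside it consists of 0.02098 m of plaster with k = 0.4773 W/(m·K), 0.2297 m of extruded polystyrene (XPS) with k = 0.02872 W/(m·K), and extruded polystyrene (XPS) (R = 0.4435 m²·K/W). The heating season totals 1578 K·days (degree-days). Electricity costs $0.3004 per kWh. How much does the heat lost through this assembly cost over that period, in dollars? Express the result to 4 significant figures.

173.9 dollars

0.02098/0.4773 = 0.043956
0.2297/0.02872 = 7.9979
R_total = 0.043956 + 7.9979 + 0.4435 = 8.4854 m²·K/W
E = A × HDD × 24 / R / 1000 = 129.7 × 1578 × 24 / 8.4854 / 1000 = 578.88 kWh
Cost = 578.88 × 0.3004 = $173.9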